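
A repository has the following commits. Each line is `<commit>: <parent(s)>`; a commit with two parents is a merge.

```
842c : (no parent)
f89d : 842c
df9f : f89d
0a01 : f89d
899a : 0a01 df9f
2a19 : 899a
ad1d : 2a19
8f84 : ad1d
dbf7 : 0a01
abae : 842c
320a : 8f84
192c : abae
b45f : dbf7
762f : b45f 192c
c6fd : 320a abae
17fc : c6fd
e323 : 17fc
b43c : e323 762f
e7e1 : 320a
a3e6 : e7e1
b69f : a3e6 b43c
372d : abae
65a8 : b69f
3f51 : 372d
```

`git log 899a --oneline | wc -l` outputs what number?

5

Walking parent pointers from 899a: reachable set = {0a01, 842c, 899a, df9f, f89d}.
That is 5 commits.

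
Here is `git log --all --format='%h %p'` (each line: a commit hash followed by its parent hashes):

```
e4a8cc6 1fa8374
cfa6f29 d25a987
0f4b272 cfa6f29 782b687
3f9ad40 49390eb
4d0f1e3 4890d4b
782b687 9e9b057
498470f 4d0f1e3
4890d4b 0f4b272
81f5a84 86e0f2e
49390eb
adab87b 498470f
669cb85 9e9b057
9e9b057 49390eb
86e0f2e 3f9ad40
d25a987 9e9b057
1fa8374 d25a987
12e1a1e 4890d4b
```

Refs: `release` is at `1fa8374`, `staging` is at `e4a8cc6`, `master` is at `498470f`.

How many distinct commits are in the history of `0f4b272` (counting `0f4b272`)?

6

Walking parent pointers from 0f4b272: reachable set = {0f4b272, 49390eb, 782b687, 9e9b057, cfa6f29, d25a987}.
That is 6 commits.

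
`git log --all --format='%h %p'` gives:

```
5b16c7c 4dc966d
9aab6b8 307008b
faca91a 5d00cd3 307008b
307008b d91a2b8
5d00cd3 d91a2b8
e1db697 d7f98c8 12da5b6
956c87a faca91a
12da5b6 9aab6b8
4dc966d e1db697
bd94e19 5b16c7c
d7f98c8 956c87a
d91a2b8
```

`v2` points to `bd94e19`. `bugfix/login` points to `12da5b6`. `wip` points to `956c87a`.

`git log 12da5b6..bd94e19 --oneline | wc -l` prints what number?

8

Reachable from bd94e19: {12da5b6, 307008b, 4dc966d, 5b16c7c, 5d00cd3, 956c87a, 9aab6b8, bd94e19, d7f98c8, d91a2b8, e1db697, faca91a}.
Reachable from 12da5b6: {12da5b6, 307008b, 9aab6b8, d91a2b8}.
In bd94e19's history but not 12da5b6's: {4dc966d, 5b16c7c, 5d00cd3, 956c87a, bd94e19, d7f98c8, e1db697, faca91a} — 8 commits.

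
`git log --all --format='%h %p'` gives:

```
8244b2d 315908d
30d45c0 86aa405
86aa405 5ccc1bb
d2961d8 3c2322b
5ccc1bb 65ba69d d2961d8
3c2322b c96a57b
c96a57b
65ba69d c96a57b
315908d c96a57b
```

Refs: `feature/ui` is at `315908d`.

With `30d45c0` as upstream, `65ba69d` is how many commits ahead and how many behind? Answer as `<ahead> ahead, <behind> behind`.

0 ahead, 5 behind

Reachable from 65ba69d: {65ba69d, c96a57b}.
Reachable from 30d45c0: {30d45c0, 3c2322b, 5ccc1bb, 65ba69d, 86aa405, c96a57b, d2961d8}.
Only in 65ba69d's history (ahead): {} — 0.
Only in 30d45c0's history (behind): {30d45c0, 3c2322b, 5ccc1bb, 86aa405, d2961d8} — 5.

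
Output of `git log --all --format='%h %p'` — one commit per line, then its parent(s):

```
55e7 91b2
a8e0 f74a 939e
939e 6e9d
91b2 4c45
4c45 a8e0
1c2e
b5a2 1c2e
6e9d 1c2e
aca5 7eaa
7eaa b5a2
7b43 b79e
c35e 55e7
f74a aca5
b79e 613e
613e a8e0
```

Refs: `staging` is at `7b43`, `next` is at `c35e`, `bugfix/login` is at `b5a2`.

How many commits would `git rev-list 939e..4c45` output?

Reachable from 4c45: {1c2e, 4c45, 6e9d, 7eaa, 939e, a8e0, aca5, b5a2, f74a}.
Reachable from 939e: {1c2e, 6e9d, 939e}.
In 4c45's history but not 939e's: {4c45, 7eaa, a8e0, aca5, b5a2, f74a} — 6 commits.

6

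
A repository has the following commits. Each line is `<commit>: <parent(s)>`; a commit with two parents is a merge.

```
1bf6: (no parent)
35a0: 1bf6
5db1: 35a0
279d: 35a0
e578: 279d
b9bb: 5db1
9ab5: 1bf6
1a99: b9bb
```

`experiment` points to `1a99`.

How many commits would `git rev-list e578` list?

Walking parent pointers from e578: reachable set = {1bf6, 279d, 35a0, e578}.
That is 4 commits.

4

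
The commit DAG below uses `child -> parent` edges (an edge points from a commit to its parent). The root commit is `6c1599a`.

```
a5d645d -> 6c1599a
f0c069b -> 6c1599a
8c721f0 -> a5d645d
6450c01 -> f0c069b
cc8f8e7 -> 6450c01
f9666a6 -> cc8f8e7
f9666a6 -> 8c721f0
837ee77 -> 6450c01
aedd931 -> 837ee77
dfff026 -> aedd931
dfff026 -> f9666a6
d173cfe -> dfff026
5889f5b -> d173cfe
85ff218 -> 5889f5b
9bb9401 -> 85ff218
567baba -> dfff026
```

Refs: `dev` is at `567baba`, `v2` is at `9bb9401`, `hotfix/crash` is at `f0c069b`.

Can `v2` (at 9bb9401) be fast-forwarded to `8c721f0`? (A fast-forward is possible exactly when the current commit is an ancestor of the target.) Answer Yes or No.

A fast-forward from 9bb9401 to 8c721f0 is possible iff 9bb9401 is an ancestor of 8c721f0.
Ancestors of 8c721f0: {6c1599a, 8c721f0, a5d645d}.
9bb9401 is not among them, so fast-forward is not possible.

No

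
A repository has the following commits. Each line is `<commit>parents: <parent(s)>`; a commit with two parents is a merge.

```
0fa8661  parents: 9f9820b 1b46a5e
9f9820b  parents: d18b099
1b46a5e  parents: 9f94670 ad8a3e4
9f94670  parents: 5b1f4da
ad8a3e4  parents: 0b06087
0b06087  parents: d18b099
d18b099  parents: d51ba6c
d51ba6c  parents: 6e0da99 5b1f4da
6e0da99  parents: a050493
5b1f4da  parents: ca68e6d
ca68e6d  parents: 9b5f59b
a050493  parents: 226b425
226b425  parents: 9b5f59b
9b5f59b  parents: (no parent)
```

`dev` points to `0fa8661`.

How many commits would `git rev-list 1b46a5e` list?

12

Walking parent pointers from 1b46a5e: reachable set = {0b06087, 1b46a5e, 226b425, 5b1f4da, 6e0da99, 9b5f59b, 9f94670, a050493, ad8a3e4, ca68e6d, d18b099, d51ba6c}.
That is 12 commits.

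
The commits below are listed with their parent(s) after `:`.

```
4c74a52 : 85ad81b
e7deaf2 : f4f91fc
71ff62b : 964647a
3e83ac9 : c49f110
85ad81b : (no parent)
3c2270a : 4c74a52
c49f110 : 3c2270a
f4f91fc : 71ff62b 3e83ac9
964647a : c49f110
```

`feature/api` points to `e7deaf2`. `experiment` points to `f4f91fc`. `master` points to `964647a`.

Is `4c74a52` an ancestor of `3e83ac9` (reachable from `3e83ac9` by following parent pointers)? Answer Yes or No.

Yes

Ancestors of 3e83ac9 (commits reachable by following parents): {3c2270a, 3e83ac9, 4c74a52, 85ad81b, c49f110}.
4c74a52 is in that set, so it is an ancestor of 3e83ac9.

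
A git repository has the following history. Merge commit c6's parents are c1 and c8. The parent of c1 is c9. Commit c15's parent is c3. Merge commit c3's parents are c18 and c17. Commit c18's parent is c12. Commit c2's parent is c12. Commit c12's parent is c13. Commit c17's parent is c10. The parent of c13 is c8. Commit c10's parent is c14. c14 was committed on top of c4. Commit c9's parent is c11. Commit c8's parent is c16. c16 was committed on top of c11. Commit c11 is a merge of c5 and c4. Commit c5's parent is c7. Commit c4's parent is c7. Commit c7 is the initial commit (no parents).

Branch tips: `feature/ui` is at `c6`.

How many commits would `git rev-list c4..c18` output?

Reachable from c18: {c11, c12, c13, c16, c18, c4, c5, c7, c8}.
Reachable from c4: {c4, c7}.
In c18's history but not c4's: {c11, c12, c13, c16, c18, c5, c8} — 7 commits.

7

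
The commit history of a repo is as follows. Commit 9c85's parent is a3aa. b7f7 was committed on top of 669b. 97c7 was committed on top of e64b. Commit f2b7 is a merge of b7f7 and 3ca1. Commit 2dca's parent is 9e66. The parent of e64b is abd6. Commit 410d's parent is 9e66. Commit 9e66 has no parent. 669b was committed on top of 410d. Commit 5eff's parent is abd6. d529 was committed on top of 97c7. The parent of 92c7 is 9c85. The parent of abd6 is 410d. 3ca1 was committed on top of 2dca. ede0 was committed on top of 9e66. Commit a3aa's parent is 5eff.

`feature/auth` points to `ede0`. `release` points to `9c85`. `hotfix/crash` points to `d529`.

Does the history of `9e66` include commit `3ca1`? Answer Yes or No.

Ancestors of 9e66: {9e66}.
3ca1 is not in that set, so it is not an ancestor of 9e66.

No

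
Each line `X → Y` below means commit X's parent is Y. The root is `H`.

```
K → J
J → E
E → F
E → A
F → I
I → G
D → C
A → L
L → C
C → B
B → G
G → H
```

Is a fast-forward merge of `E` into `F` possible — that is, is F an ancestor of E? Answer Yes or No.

Yes

A fast-forward from F to E is possible iff F is an ancestor of E.
Ancestors of E: {A, B, C, E, F, G, H, I, L}.
F is among them, so fast-forward is possible.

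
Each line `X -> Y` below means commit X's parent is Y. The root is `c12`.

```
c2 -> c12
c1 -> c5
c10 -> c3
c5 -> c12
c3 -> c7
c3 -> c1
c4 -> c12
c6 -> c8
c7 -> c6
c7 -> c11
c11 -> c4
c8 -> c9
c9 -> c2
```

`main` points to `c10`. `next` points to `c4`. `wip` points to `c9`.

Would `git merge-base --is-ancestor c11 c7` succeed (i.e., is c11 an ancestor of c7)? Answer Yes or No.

Yes

Ancestors of c7 (commits reachable by following parents): {c11, c12, c2, c4, c6, c7, c8, c9}.
c11 is in that set, so it is an ancestor of c7.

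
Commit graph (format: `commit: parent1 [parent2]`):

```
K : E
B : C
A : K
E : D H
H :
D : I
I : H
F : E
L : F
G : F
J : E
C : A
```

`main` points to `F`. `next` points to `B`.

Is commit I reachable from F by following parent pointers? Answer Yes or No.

Yes

Ancestors of F (commits reachable by following parents): {D, E, F, H, I}.
I is in that set, so it is an ancestor of F.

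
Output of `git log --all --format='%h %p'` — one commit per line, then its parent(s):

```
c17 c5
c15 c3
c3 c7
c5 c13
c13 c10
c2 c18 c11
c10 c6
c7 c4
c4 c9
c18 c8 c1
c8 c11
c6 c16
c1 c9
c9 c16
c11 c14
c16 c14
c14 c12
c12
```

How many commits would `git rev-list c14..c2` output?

7

Reachable from c2: {c1, c11, c12, c14, c16, c18, c2, c8, c9}.
Reachable from c14: {c12, c14}.
In c2's history but not c14's: {c1, c11, c16, c18, c2, c8, c9} — 7 commits.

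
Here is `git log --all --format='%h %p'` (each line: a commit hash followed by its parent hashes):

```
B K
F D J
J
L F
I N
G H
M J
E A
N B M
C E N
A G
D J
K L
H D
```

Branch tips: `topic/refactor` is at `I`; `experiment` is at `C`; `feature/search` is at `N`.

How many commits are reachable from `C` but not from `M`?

Reachable from C: {A, B, C, D, E, F, G, H, J, K, L, M, N}.
Reachable from M: {J, M}.
In C's history but not M's: {A, B, C, D, E, F, G, H, K, L, N} — 11 commits.

11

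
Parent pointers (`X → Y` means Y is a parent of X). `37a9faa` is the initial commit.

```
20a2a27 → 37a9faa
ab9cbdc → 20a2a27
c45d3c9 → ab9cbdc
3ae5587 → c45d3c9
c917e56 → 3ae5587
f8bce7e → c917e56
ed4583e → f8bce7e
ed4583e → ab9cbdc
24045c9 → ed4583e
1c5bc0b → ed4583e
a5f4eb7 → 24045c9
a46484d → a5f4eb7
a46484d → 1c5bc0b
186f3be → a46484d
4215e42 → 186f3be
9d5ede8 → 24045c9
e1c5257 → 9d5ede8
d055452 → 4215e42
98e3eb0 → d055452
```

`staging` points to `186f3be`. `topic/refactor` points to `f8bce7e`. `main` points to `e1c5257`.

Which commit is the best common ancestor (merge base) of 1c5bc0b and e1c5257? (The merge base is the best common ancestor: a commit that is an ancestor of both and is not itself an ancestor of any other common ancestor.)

Ancestors of 1c5bc0b: {1c5bc0b, 20a2a27, 37a9faa, 3ae5587, ab9cbdc, c45d3c9, c917e56, ed4583e, f8bce7e}.
Ancestors of e1c5257: {20a2a27, 24045c9, 37a9faa, 3ae5587, 9d5ede8, ab9cbdc, c45d3c9, c917e56, e1c5257, ed4583e, f8bce7e}.
Common ancestors: {20a2a27, 37a9faa, 3ae5587, ab9cbdc, c45d3c9, c917e56, ed4583e, f8bce7e}.
Among these, ed4583e is not an ancestor of any other common ancestor — it is the merge base.

ed4583e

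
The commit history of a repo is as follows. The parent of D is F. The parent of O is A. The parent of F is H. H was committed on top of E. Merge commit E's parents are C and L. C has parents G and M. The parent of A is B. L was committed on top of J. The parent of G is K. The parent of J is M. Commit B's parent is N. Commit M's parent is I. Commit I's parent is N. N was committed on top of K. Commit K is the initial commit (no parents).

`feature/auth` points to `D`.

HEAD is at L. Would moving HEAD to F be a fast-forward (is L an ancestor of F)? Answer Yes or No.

Yes

A fast-forward from L to F is possible iff L is an ancestor of F.
Ancestors of F: {C, E, F, G, H, I, J, K, L, M, N}.
L is among them, so fast-forward is possible.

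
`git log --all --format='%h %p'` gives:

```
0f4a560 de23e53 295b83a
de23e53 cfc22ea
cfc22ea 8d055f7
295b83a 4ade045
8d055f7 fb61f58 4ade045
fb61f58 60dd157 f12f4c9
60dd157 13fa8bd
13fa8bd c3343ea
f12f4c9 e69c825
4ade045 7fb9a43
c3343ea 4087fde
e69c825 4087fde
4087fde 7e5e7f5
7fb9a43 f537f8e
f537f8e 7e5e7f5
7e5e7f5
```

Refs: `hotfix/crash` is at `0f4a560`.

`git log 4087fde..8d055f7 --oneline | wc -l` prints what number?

10

Reachable from 8d055f7: {13fa8bd, 4087fde, 4ade045, 60dd157, 7e5e7f5, 7fb9a43, 8d055f7, c3343ea, e69c825, f12f4c9, f537f8e, fb61f58}.
Reachable from 4087fde: {4087fde, 7e5e7f5}.
In 8d055f7's history but not 4087fde's: {13fa8bd, 4ade045, 60dd157, 7fb9a43, 8d055f7, c3343ea, e69c825, f12f4c9, f537f8e, fb61f58} — 10 commits.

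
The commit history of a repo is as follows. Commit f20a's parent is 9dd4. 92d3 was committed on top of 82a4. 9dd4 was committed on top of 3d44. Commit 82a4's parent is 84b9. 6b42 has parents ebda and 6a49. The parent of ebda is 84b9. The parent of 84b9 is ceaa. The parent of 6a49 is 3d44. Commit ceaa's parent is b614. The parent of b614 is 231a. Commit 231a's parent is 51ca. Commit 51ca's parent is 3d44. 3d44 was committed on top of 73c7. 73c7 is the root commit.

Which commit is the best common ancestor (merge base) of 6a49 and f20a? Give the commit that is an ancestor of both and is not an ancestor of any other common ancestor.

Ancestors of 6a49: {3d44, 6a49, 73c7}.
Ancestors of f20a: {3d44, 73c7, 9dd4, f20a}.
Common ancestors: {3d44, 73c7}.
Among these, 3d44 is not an ancestor of any other common ancestor — it is the merge base.

3d44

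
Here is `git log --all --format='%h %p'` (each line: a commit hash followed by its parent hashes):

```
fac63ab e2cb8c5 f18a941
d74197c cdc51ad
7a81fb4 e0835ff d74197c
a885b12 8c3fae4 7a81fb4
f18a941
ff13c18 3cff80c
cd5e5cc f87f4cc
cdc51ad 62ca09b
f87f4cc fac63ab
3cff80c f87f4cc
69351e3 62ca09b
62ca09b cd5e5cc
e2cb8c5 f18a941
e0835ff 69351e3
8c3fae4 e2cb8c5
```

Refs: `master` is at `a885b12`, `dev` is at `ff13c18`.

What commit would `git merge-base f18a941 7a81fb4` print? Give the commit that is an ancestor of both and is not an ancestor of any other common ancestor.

f18a941

Ancestors of f18a941: {f18a941}.
Ancestors of 7a81fb4: {62ca09b, 69351e3, 7a81fb4, cd5e5cc, cdc51ad, d74197c, e0835ff, e2cb8c5, f18a941, f87f4cc, fac63ab}.
Common ancestors: {f18a941}.
The only common ancestor is f18a941, so it is the merge base.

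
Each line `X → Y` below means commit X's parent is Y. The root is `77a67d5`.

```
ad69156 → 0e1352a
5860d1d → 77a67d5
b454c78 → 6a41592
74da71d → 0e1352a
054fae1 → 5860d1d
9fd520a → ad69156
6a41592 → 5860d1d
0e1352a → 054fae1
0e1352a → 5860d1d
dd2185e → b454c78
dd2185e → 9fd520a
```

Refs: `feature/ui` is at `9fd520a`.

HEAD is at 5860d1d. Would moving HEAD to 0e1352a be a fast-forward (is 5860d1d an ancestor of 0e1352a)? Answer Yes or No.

A fast-forward from 5860d1d to 0e1352a is possible iff 5860d1d is an ancestor of 0e1352a.
Ancestors of 0e1352a: {054fae1, 0e1352a, 5860d1d, 77a67d5}.
5860d1d is among them, so fast-forward is possible.

Yes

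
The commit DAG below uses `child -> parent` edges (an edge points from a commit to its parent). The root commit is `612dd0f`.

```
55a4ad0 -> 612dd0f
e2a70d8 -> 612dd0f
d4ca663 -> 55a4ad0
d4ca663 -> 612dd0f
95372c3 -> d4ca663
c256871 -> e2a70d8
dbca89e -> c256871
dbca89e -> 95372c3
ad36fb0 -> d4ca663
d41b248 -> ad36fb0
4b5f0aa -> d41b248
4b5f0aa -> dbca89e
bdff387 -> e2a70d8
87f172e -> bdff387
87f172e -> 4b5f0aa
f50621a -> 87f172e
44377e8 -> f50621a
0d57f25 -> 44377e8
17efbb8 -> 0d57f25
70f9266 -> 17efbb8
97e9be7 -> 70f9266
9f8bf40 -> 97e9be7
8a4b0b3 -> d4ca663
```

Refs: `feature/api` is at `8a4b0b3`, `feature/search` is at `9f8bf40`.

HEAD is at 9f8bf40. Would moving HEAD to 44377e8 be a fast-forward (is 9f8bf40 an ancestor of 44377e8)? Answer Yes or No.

A fast-forward from 9f8bf40 to 44377e8 is possible iff 9f8bf40 is an ancestor of 44377e8.
Ancestors of 44377e8: {44377e8, 4b5f0aa, 55a4ad0, 612dd0f, 87f172e, 95372c3, ad36fb0, bdff387, c256871, d41b248, d4ca663, dbca89e, e2a70d8, f50621a}.
9f8bf40 is not among them, so fast-forward is not possible.

No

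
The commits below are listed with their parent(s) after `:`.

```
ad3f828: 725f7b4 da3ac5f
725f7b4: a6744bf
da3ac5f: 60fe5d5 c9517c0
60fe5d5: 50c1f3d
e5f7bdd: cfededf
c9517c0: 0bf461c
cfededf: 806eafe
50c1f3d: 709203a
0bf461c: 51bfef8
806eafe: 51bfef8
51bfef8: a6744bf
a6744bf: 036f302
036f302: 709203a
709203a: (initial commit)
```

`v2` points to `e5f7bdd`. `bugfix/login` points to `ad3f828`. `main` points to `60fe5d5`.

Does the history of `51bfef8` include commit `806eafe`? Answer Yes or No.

Ancestors of 51bfef8: {036f302, 51bfef8, 709203a, a6744bf}.
806eafe is not in that set, so it is not an ancestor of 51bfef8.

No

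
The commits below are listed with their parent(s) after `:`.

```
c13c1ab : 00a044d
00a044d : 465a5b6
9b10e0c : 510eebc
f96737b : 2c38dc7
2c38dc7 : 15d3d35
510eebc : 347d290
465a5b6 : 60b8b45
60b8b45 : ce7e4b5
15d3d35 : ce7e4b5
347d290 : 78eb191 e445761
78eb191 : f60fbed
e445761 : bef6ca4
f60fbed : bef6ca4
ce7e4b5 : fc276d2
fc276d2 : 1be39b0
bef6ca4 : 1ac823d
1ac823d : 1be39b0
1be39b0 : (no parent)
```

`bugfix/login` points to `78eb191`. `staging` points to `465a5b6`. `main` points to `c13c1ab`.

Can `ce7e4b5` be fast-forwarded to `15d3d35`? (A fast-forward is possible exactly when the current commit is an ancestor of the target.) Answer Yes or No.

A fast-forward from ce7e4b5 to 15d3d35 is possible iff ce7e4b5 is an ancestor of 15d3d35.
Ancestors of 15d3d35: {15d3d35, 1be39b0, ce7e4b5, fc276d2}.
ce7e4b5 is among them, so fast-forward is possible.

Yes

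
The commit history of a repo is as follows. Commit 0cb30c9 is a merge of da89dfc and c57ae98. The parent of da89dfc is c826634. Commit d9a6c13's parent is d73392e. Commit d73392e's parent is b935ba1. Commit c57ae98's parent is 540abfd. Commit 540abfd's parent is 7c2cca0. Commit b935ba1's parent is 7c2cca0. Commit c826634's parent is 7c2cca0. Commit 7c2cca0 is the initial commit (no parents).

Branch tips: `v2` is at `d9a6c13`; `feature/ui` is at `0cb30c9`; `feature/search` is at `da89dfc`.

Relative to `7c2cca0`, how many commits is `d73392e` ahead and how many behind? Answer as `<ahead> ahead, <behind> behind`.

Reachable from d73392e: {7c2cca0, b935ba1, d73392e}.
Reachable from 7c2cca0: {7c2cca0}.
Only in d73392e's history (ahead): {b935ba1, d73392e} — 2.
Only in 7c2cca0's history (behind): {} — 0.

2 ahead, 0 behind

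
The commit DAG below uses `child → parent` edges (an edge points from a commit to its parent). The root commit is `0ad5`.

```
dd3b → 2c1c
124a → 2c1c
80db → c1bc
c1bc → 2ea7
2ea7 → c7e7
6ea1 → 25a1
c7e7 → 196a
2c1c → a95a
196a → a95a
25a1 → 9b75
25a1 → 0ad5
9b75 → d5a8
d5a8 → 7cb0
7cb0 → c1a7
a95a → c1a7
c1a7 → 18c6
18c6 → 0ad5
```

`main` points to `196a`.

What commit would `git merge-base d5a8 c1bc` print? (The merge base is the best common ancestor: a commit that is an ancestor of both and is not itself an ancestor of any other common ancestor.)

c1a7

Ancestors of d5a8: {0ad5, 18c6, 7cb0, c1a7, d5a8}.
Ancestors of c1bc: {0ad5, 18c6, 196a, 2ea7, a95a, c1a7, c1bc, c7e7}.
Common ancestors: {0ad5, 18c6, c1a7}.
Among these, c1a7 is not an ancestor of any other common ancestor — it is the merge base.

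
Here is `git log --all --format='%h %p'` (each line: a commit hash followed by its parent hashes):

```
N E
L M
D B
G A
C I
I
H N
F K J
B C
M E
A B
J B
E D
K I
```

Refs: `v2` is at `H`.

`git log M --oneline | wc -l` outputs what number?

Walking parent pointers from M: reachable set = {B, C, D, E, I, M}.
That is 6 commits.

6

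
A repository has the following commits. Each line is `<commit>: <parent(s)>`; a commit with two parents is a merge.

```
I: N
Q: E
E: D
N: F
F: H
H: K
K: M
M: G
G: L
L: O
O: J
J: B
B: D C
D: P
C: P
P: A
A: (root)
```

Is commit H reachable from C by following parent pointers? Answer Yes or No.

No

Ancestors of C: {A, C, P}.
H is not in that set, so it is not an ancestor of C.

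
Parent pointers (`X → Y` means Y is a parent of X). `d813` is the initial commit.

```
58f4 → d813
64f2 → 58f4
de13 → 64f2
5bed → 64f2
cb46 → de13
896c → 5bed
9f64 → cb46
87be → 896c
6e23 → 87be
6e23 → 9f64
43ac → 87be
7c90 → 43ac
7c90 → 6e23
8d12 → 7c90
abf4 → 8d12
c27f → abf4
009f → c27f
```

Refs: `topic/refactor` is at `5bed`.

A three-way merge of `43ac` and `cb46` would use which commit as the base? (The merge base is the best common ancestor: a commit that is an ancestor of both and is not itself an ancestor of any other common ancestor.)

Ancestors of 43ac: {43ac, 58f4, 5bed, 64f2, 87be, 896c, d813}.
Ancestors of cb46: {58f4, 64f2, cb46, d813, de13}.
Common ancestors: {58f4, 64f2, d813}.
Among these, 64f2 is not an ancestor of any other common ancestor — it is the merge base.

64f2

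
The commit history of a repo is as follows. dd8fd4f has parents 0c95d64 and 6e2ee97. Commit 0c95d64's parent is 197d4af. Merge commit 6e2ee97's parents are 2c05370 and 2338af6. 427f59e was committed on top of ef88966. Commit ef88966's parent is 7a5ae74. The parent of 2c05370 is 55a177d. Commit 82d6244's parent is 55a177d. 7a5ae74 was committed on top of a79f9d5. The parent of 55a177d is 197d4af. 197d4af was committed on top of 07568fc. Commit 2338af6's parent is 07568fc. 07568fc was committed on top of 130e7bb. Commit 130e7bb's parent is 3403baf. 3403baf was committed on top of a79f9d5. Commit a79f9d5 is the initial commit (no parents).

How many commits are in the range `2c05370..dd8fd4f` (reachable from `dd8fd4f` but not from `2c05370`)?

4

Reachable from dd8fd4f: {07568fc, 0c95d64, 130e7bb, 197d4af, 2338af6, 2c05370, 3403baf, 55a177d, 6e2ee97, a79f9d5, dd8fd4f}.
Reachable from 2c05370: {07568fc, 130e7bb, 197d4af, 2c05370, 3403baf, 55a177d, a79f9d5}.
In dd8fd4f's history but not 2c05370's: {0c95d64, 2338af6, 6e2ee97, dd8fd4f} — 4 commits.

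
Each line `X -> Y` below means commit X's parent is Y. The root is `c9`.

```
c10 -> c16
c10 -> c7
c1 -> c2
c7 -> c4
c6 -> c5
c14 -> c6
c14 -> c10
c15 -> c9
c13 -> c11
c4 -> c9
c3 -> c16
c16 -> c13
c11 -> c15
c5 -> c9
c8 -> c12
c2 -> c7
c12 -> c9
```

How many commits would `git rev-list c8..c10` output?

7

Reachable from c10: {c10, c11, c13, c15, c16, c4, c7, c9}.
Reachable from c8: {c12, c8, c9}.
In c10's history but not c8's: {c10, c11, c13, c15, c16, c4, c7} — 7 commits.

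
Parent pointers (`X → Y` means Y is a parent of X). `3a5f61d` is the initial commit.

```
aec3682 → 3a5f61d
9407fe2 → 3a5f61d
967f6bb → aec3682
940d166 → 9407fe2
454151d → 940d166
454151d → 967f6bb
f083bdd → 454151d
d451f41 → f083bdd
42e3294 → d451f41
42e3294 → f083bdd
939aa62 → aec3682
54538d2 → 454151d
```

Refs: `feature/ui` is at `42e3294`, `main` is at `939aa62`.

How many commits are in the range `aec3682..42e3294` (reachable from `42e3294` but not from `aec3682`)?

Reachable from 42e3294: {3a5f61d, 42e3294, 454151d, 9407fe2, 940d166, 967f6bb, aec3682, d451f41, f083bdd}.
Reachable from aec3682: {3a5f61d, aec3682}.
In 42e3294's history but not aec3682's: {42e3294, 454151d, 9407fe2, 940d166, 967f6bb, d451f41, f083bdd} — 7 commits.

7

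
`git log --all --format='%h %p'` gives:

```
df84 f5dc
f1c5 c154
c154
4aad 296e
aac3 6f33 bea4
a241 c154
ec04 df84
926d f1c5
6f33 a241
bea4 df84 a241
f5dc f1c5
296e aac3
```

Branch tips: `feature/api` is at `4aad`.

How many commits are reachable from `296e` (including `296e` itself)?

9

Walking parent pointers from 296e: reachable set = {296e, 6f33, a241, aac3, bea4, c154, df84, f1c5, f5dc}.
That is 9 commits.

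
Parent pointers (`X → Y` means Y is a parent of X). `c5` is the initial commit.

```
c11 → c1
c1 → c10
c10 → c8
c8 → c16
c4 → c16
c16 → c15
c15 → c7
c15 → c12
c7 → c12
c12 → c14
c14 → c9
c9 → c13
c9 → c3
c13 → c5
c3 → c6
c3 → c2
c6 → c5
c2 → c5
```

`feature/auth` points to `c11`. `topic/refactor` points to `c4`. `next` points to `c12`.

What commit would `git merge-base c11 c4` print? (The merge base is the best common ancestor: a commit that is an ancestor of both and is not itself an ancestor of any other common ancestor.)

Ancestors of c11: {c1, c10, c11, c12, c13, c14, c15, c16, c2, c3, c5, c6, c7, c8, c9}.
Ancestors of c4: {c12, c13, c14, c15, c16, c2, c3, c4, c5, c6, c7, c9}.
Common ancestors: {c12, c13, c14, c15, c16, c2, c3, c5, c6, c7, c9}.
Among these, c16 is not an ancestor of any other common ancestor — it is the merge base.

c16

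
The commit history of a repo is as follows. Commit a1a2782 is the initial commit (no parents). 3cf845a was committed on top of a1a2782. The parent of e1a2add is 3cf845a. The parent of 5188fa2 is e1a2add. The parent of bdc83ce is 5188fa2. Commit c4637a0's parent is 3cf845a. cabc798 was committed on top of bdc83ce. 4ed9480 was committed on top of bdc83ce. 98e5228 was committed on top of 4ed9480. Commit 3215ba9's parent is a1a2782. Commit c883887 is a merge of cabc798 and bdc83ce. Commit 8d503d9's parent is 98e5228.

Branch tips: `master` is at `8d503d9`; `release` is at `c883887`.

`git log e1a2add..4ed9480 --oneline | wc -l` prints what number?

Reachable from 4ed9480: {3cf845a, 4ed9480, 5188fa2, a1a2782, bdc83ce, e1a2add}.
Reachable from e1a2add: {3cf845a, a1a2782, e1a2add}.
In 4ed9480's history but not e1a2add's: {4ed9480, 5188fa2, bdc83ce} — 3 commits.

3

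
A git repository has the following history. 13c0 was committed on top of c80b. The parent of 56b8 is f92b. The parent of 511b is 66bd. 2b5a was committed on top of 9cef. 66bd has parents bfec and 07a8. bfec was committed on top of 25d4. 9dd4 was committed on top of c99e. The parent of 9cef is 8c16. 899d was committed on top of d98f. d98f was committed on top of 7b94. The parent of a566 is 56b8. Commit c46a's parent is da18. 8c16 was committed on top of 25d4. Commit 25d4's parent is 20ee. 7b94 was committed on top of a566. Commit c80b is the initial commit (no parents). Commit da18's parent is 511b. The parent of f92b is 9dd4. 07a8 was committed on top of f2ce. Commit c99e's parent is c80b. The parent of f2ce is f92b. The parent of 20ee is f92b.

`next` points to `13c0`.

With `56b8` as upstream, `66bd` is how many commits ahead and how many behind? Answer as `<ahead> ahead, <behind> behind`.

Reachable from 66bd: {07a8, 20ee, 25d4, 66bd, 9dd4, bfec, c80b, c99e, f2ce, f92b}.
Reachable from 56b8: {56b8, 9dd4, c80b, c99e, f92b}.
Only in 66bd's history (ahead): {07a8, 20ee, 25d4, 66bd, bfec, f2ce} — 6.
Only in 56b8's history (behind): {56b8} — 1.

6 ahead, 1 behind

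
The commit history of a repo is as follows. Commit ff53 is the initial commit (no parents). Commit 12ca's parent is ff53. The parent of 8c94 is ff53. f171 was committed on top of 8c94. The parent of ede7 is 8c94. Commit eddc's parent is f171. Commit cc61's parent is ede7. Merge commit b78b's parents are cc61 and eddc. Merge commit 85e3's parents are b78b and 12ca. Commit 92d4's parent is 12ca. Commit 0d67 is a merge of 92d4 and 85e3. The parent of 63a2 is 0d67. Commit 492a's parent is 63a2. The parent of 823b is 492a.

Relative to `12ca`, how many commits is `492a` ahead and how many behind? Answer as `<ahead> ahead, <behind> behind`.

11 ahead, 0 behind

Reachable from 492a: {0d67, 12ca, 492a, 63a2, 85e3, 8c94, 92d4, b78b, cc61, eddc, ede7, f171, ff53}.
Reachable from 12ca: {12ca, ff53}.
Only in 492a's history (ahead): {0d67, 492a, 63a2, 85e3, 8c94, 92d4, b78b, cc61, eddc, ede7, f171} — 11.
Only in 12ca's history (behind): {} — 0.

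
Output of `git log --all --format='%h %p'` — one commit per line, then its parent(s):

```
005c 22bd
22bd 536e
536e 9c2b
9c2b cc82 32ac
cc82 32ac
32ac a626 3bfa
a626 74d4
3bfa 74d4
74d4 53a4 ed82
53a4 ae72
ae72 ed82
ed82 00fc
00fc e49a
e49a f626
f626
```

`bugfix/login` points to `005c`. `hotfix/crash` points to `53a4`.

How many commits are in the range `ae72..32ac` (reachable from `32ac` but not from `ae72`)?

Reachable from 32ac: {00fc, 32ac, 3bfa, 53a4, 74d4, a626, ae72, e49a, ed82, f626}.
Reachable from ae72: {00fc, ae72, e49a, ed82, f626}.
In 32ac's history but not ae72's: {32ac, 3bfa, 53a4, 74d4, a626} — 5 commits.

5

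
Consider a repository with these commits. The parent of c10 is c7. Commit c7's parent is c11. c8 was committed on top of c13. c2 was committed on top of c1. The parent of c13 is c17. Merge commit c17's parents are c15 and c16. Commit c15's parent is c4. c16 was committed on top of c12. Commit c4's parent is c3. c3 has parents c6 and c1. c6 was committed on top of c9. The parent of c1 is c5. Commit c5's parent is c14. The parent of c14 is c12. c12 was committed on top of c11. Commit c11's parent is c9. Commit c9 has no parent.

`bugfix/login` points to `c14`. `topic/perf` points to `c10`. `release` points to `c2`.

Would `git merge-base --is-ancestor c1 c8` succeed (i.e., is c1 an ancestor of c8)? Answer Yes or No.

Yes

Ancestors of c8 (commits reachable by following parents): {c1, c11, c12, c13, c14, c15, c16, c17, c3, c4, c5, c6, c8, c9}.
c1 is in that set, so it is an ancestor of c8.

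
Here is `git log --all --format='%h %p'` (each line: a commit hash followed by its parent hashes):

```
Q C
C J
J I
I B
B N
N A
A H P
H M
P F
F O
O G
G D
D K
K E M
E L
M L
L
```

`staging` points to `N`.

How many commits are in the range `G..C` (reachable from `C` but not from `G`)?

Reachable from C: {A, B, C, D, E, F, G, H, I, J, K, L, M, N, O, P}.
Reachable from G: {D, E, G, K, L, M}.
In C's history but not G's: {A, B, C, F, H, I, J, N, O, P} — 10 commits.

10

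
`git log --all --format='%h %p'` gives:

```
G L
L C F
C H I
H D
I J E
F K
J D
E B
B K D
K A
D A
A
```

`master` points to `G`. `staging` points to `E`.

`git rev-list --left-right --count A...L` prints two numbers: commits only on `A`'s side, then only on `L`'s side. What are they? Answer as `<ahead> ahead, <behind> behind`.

0 ahead, 10 behind

Reachable from A: {A}.
Reachable from L: {A, B, C, D, E, F, H, I, J, K, L}.
Only in A's history (ahead): {} — 0.
Only in L's history (behind): {B, C, D, E, F, H, I, J, K, L} — 10.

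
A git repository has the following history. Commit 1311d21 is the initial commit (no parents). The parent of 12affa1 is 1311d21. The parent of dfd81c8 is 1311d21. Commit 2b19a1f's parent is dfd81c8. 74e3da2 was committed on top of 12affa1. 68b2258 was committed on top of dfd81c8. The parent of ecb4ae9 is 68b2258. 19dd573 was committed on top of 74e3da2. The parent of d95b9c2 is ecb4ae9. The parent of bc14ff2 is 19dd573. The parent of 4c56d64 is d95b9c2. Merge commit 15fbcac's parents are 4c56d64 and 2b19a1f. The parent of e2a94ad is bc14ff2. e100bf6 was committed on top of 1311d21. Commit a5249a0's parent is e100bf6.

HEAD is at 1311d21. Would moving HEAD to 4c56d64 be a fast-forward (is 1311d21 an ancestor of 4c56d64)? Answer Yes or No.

Yes

A fast-forward from 1311d21 to 4c56d64 is possible iff 1311d21 is an ancestor of 4c56d64.
Ancestors of 4c56d64: {1311d21, 4c56d64, 68b2258, d95b9c2, dfd81c8, ecb4ae9}.
1311d21 is among them, so fast-forward is possible.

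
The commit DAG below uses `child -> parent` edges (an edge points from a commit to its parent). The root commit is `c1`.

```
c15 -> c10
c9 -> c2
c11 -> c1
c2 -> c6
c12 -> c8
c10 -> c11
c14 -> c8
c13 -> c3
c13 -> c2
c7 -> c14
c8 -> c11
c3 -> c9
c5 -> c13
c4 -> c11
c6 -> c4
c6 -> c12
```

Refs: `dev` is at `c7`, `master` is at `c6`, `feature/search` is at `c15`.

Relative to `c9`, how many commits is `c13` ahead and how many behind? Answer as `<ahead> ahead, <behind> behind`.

2 ahead, 0 behind

Reachable from c13: {c1, c11, c12, c13, c2, c3, c4, c6, c8, c9}.
Reachable from c9: {c1, c11, c12, c2, c4, c6, c8, c9}.
Only in c13's history (ahead): {c13, c3} — 2.
Only in c9's history (behind): {} — 0.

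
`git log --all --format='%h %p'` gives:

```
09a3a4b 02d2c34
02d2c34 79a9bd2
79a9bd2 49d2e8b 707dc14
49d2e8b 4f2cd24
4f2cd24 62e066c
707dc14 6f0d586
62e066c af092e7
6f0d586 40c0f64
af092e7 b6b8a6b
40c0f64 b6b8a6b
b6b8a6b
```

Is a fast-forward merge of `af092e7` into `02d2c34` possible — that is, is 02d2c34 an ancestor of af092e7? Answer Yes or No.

No

A fast-forward from 02d2c34 to af092e7 is possible iff 02d2c34 is an ancestor of af092e7.
Ancestors of af092e7: {af092e7, b6b8a6b}.
02d2c34 is not among them, so fast-forward is not possible.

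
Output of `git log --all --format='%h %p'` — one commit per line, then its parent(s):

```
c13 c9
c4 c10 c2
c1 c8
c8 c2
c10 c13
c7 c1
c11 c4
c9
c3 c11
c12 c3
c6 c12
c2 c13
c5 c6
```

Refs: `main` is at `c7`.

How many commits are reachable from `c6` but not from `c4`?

4

Reachable from c6: {c10, c11, c12, c13, c2, c3, c4, c6, c9}.
Reachable from c4: {c10, c13, c2, c4, c9}.
In c6's history but not c4's: {c11, c12, c3, c6} — 4 commits.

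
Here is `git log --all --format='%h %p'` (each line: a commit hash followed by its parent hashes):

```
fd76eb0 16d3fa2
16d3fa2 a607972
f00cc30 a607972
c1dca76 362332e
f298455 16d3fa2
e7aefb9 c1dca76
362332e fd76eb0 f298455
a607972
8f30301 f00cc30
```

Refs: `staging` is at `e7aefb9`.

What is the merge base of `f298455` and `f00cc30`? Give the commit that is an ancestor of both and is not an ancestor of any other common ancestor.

Ancestors of f298455: {16d3fa2, a607972, f298455}.
Ancestors of f00cc30: {a607972, f00cc30}.
Common ancestors: {a607972}.
The only common ancestor is a607972, so it is the merge base.

a607972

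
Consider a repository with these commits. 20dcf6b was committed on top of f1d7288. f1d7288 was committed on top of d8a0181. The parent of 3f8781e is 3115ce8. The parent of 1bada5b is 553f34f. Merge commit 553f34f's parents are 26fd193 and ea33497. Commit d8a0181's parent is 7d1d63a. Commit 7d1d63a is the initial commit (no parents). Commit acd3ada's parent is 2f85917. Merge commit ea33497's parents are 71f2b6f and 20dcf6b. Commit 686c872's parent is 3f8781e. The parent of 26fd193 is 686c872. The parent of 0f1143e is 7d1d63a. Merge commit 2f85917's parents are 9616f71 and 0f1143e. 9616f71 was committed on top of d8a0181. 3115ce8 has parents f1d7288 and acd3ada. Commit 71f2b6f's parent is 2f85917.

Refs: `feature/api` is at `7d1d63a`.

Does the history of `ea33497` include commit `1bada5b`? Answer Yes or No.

Ancestors of ea33497: {0f1143e, 20dcf6b, 2f85917, 71f2b6f, 7d1d63a, 9616f71, d8a0181, ea33497, f1d7288}.
1bada5b is not in that set, so it is not an ancestor of ea33497.

No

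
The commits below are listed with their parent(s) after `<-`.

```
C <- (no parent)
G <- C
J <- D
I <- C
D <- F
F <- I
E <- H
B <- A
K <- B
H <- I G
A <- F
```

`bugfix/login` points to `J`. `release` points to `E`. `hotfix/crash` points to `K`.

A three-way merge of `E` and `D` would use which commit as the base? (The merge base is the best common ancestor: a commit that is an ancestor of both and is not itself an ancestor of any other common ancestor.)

I

Ancestors of E: {C, E, G, H, I}.
Ancestors of D: {C, D, F, I}.
Common ancestors: {C, I}.
Among these, I is not an ancestor of any other common ancestor — it is the merge base.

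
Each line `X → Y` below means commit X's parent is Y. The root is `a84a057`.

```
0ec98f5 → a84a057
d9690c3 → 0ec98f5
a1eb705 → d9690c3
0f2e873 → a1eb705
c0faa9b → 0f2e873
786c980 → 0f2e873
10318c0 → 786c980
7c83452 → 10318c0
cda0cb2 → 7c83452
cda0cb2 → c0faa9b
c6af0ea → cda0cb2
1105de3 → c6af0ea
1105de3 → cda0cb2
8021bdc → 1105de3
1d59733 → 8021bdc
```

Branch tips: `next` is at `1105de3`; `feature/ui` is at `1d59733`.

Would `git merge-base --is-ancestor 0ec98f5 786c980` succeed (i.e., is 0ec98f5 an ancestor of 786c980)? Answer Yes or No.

Ancestors of 786c980 (commits reachable by following parents): {0ec98f5, 0f2e873, 786c980, a1eb705, a84a057, d9690c3}.
0ec98f5 is in that set, so it is an ancestor of 786c980.

Yes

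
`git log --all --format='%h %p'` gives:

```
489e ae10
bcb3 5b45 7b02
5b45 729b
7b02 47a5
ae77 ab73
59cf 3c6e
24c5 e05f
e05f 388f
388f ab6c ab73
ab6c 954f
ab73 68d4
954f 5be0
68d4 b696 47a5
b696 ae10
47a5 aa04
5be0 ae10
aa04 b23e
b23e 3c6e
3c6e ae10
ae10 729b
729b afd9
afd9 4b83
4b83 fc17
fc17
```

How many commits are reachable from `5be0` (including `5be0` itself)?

6

Walking parent pointers from 5be0: reachable set = {4b83, 5be0, 729b, ae10, afd9, fc17}.
That is 6 commits.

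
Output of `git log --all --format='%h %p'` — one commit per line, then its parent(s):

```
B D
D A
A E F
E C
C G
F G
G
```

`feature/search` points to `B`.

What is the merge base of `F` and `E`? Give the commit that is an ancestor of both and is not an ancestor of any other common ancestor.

G

Ancestors of F: {F, G}.
Ancestors of E: {C, E, G}.
Common ancestors: {G}.
The only common ancestor is G, so it is the merge base.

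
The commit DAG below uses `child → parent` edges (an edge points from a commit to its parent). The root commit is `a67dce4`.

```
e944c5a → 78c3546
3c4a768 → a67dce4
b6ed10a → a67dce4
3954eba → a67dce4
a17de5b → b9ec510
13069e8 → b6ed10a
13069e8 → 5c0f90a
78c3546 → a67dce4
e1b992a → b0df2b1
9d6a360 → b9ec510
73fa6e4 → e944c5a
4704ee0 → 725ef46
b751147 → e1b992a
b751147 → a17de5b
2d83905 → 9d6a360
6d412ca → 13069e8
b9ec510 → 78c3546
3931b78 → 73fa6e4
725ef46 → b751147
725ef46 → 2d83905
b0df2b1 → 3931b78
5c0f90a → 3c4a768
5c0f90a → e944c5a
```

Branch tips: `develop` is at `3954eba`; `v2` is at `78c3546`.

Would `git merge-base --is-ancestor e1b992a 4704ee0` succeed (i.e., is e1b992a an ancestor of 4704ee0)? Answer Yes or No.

Ancestors of 4704ee0 (commits reachable by following parents): {2d83905, 3931b78, 4704ee0, 725ef46, 73fa6e4, 78c3546, 9d6a360, a17de5b, a67dce4, b0df2b1, b751147, b9ec510, e1b992a, e944c5a}.
e1b992a is in that set, so it is an ancestor of 4704ee0.

Yes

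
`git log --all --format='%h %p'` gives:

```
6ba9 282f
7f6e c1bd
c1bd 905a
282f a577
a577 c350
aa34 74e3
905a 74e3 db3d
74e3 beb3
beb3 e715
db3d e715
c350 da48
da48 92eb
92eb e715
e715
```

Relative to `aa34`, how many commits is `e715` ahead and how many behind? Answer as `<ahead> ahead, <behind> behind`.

0 ahead, 3 behind

Reachable from e715: {e715}.
Reachable from aa34: {74e3, aa34, beb3, e715}.
Only in e715's history (ahead): {} — 0.
Only in aa34's history (behind): {74e3, aa34, beb3} — 3.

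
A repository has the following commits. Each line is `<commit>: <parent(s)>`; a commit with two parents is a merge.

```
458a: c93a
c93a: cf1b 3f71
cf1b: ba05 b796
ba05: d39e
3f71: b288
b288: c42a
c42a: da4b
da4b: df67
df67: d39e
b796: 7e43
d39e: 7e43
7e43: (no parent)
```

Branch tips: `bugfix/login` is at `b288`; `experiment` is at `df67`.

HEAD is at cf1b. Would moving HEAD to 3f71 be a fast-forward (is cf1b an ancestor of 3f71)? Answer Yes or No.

No

A fast-forward from cf1b to 3f71 is possible iff cf1b is an ancestor of 3f71.
Ancestors of 3f71: {3f71, 7e43, b288, c42a, d39e, da4b, df67}.
cf1b is not among them, so fast-forward is not possible.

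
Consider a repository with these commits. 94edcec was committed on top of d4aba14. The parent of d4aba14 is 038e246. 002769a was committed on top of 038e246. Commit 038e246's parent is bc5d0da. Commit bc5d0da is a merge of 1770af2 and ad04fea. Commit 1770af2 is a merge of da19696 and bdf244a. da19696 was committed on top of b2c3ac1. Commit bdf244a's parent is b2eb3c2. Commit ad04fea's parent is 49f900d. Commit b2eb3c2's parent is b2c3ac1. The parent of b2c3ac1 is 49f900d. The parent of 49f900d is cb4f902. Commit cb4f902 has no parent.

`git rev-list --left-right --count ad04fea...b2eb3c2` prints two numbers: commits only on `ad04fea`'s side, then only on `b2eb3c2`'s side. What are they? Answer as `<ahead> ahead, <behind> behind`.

Reachable from ad04fea: {49f900d, ad04fea, cb4f902}.
Reachable from b2eb3c2: {49f900d, b2c3ac1, b2eb3c2, cb4f902}.
Only in ad04fea's history (ahead): {ad04fea} — 1.
Only in b2eb3c2's history (behind): {b2c3ac1, b2eb3c2} — 2.

1 ahead, 2 behind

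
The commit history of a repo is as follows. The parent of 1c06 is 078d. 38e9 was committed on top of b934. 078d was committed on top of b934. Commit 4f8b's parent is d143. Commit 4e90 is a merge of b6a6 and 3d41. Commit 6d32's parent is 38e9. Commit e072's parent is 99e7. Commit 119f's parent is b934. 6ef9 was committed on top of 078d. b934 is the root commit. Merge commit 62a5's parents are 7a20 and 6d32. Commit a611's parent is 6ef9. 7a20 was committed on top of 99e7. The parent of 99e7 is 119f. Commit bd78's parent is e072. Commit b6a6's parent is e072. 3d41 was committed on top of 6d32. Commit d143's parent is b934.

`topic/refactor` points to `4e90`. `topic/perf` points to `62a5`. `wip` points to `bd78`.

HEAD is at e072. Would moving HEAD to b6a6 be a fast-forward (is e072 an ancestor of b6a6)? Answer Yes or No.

A fast-forward from e072 to b6a6 is possible iff e072 is an ancestor of b6a6.
Ancestors of b6a6: {119f, 99e7, b6a6, b934, e072}.
e072 is among them, so fast-forward is possible.

Yes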